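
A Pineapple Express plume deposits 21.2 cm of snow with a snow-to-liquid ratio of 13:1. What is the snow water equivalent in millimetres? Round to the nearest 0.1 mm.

SWE ≈ 16.3 mm

SWE = snow depth / ratio = 21.2 cm / 13 = 1.631 cm = 16.3 mm.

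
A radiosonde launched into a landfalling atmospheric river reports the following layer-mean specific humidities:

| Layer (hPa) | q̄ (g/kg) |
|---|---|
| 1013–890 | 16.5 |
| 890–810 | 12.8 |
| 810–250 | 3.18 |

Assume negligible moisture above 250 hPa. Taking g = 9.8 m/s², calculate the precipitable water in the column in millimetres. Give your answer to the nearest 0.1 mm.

PW ≈ 49.3 mm

Precipitable water is the column-integrated vapour mass per unit area: PW = (1/g) Σ q̄ Δp, with q in kg/kg and Δp in Pa (1 kg/m² of water = 1 mm).
Layer 1013–890 hPa: Δp = 123 hPa = 12300 Pa, q̄ = 0.0165 kg/kg → 0.0165 × 12300 / 9.8 = 20.71 mm
Layer 890–810 hPa: Δp = 80 hPa = 8000 Pa, q̄ = 0.0128 kg/kg → 0.0128 × 8000 / 9.8 = 10.45 mm
Layer 810–250 hPa: Δp = 560 hPa = 56000 Pa, q̄ = 0.00318 kg/kg → 0.00318 × 56000 / 9.8 = 18.17 mm
PW = 20.71 + 10.45 + 18.17 = 49.33 ≈ 49.3 mm.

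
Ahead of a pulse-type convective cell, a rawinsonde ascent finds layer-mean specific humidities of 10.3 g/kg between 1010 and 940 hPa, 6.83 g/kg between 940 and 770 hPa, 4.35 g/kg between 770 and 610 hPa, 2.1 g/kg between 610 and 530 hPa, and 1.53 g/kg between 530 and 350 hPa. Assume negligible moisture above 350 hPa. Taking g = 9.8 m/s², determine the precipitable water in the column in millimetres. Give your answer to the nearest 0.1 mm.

Precipitable water is the column-integrated vapour mass per unit area: PW = (1/g) Σ q̄ Δp, with q in kg/kg and Δp in Pa (1 kg/m² of water = 1 mm).
Layer 1010–940 hPa: Δp = 70 hPa = 7000 Pa, q̄ = 0.0103 kg/kg → 0.0103 × 7000 / 9.8 = 7.36 mm
Layer 940–770 hPa: Δp = 170 hPa = 17000 Pa, q̄ = 0.00683 kg/kg → 0.00683 × 17000 / 9.8 = 11.85 mm
Layer 770–610 hPa: Δp = 160 hPa = 16000 Pa, q̄ = 0.00435 kg/kg → 0.00435 × 16000 / 9.8 = 7.10 mm
Layer 610–530 hPa: Δp = 80 hPa = 8000 Pa, q̄ = 0.0021 kg/kg → 0.0021 × 8000 / 9.8 = 1.71 mm
Layer 530–350 hPa: Δp = 180 hPa = 18000 Pa, q̄ = 0.00153 kg/kg → 0.00153 × 18000 / 9.8 = 2.81 mm
PW = 7.36 + 11.85 + 7.10 + 1.71 + 2.81 = 30.83 ≈ 30.8 mm.

PW ≈ 30.8 mm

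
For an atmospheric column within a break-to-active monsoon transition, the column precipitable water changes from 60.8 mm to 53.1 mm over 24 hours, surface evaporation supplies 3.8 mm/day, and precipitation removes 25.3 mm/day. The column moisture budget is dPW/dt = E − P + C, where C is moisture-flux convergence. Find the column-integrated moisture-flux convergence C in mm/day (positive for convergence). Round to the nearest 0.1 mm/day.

dPW/dt = (53.1 − 60.8) mm / (24/24 day) = -7.700 mm/day.
C = dPW/dt − E + P = (-7.700) − 3.8 + 25.3 = 13.8 mm/day.

C ≈ 13.8 mm/day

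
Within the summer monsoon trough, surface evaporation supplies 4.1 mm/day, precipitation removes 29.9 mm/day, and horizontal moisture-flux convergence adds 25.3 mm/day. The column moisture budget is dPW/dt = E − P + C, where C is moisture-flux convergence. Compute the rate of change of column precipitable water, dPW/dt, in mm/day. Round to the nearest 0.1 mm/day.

dPW/dt = E − P + C = 4.1 − 29.9 + (25.3) = -0.5 mm/day.

dPW/dt ≈ -0.5 mm/day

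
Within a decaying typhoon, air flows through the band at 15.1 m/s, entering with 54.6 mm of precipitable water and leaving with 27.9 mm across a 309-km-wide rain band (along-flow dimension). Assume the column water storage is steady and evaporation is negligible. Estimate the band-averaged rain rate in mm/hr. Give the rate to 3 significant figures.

Column moisture flux per unit crosswind length is F = V × PW.
Inflow: F_in = 15.1 × 54.6 = 824.46 mm·m/s
Outflow: F_out = 15.1 × 27.9 = 421.29 mm·m/s
Steady-state rate R = (F_in − F_out)/L = (824.46 − 421.29) / 309000 m = 1.305e-03 mm/s.
R = 1.305e-03 × 3600 = 4.70 mm/hr.

R ≈ 4.70 mm/hr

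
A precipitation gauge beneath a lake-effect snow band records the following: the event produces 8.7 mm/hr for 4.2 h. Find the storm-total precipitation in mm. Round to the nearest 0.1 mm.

Total = Σ Rᵢ Δtᵢ = 8.7 × 4.2
      = 36.54 = 36.5 mm.

total ≈ 36.5 mm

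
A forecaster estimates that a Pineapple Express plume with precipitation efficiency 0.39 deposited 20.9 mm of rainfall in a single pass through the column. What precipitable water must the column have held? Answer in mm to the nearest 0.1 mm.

PW ≈ 53.6 mm

PW = rainfall / ε = 20.9 / 0.39 = 53.6 mm.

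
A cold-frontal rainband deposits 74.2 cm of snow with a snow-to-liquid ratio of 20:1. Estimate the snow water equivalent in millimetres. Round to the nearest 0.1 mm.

SWE = snow depth / ratio = 74.2 cm / 20 = 3.710 cm = 37.1 mm.

SWE ≈ 37.1 mm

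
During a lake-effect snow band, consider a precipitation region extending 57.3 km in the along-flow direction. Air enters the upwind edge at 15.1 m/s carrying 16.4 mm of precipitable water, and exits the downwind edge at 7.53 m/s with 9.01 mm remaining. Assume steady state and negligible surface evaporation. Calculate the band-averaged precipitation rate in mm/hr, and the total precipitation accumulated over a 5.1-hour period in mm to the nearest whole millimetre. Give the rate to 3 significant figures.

Column moisture flux per unit crosswind length is F = V × PW.
Inflow: F_in = 15.1 × 16.4 = 247.64 mm·m/s
Outflow: F_out = 7.53 × 9.01 = 67.8453 mm·m/s
Steady-state rate R = (F_in − F_out)/L = (247.64 − 67.8453) / 57300 m = 3.138e-03 mm/s.
R = 3.138e-03 × 3600 = 11.3 mm/hr.
Over 5.1 h: total = 11.3 × 5.1 = 57.63 ≈ 58 mm.

R ≈ 11.3 mm/hr; total ≈ 58 mm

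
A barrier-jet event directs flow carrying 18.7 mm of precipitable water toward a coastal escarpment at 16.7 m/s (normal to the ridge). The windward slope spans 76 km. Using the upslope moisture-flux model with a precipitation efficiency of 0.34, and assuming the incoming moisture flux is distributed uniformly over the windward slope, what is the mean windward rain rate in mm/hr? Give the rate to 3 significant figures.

Incoming column moisture flux per unit ridge length: F = V × PW = 16.7 × 18.7 = 312.29 mm·m/s.
Spread over the 76 km slope with efficiency ε = 0.34: R = ε·F/W = 0.34 × 312.29 / 76000 m = 1.397e-03 mm/s.
R = 1.397e-03 × 3600 = 5.03 mm/hr.

R ≈ 5.03 mm/hr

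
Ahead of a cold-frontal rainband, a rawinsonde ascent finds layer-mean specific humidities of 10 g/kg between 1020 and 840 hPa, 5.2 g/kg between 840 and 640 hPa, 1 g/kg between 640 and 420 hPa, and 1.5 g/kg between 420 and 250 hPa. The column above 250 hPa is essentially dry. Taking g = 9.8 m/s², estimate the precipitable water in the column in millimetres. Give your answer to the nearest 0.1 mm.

PW ≈ 33.8 mm

Precipitable water is the column-integrated vapour mass per unit area: PW = (1/g) Σ q̄ Δp, with q in kg/kg and Δp in Pa (1 kg/m² of water = 1 mm).
Layer 1020–840 hPa: Δp = 180 hPa = 18000 Pa, q̄ = 0.01 kg/kg → 0.01 × 18000 / 9.8 = 18.37 mm
Layer 840–640 hPa: Δp = 200 hPa = 20000 Pa, q̄ = 0.0052 kg/kg → 0.0052 × 20000 / 9.8 = 10.61 mm
Layer 640–420 hPa: Δp = 220 hPa = 22000 Pa, q̄ = 0.001 kg/kg → 0.001 × 22000 / 9.8 = 2.24 mm
Layer 420–250 hPa: Δp = 170 hPa = 17000 Pa, q̄ = 0.0015 kg/kg → 0.0015 × 17000 / 9.8 = 2.60 mm
PW = 18.37 + 10.61 + 2.24 + 2.60 = 33.82 ≈ 33.8 mm.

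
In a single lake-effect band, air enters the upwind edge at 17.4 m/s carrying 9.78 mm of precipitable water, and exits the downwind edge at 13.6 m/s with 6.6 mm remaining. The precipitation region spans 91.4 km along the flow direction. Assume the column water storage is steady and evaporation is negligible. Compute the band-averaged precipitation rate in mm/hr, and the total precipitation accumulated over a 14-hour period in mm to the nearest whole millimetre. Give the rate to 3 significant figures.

R ≈ 3.17 mm/hr; total ≈ 44 mm

Column moisture flux per unit crosswind length is F = V × PW.
Inflow: F_in = 17.4 × 9.78 = 170.172 mm·m/s
Outflow: F_out = 13.6 × 6.6 = 89.76 mm·m/s
Steady-state rate R = (F_in − F_out)/L = (170.172 − 89.76) / 91400 m = 8.798e-04 mm/s.
R = 8.798e-04 × 3600 = 3.17 mm/hr.
Over 14 h: total = 3.17 × 14 = 44.38 ≈ 44 mm.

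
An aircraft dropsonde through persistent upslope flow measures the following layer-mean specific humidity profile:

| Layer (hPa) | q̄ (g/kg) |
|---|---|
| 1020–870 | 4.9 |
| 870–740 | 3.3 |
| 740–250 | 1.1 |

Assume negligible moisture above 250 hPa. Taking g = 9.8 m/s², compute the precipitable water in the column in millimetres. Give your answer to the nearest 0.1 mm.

Precipitable water is the column-integrated vapour mass per unit area: PW = (1/g) Σ q̄ Δp, with q in kg/kg and Δp in Pa (1 kg/m² of water = 1 mm).
Layer 1020–870 hPa: Δp = 150 hPa = 15000 Pa, q̄ = 0.0049 kg/kg → 0.0049 × 15000 / 9.8 = 7.50 mm
Layer 870–740 hPa: Δp = 130 hPa = 13000 Pa, q̄ = 0.0033 kg/kg → 0.0033 × 13000 / 9.8 = 4.38 mm
Layer 740–250 hPa: Δp = 490 hPa = 49000 Pa, q̄ = 0.0011 kg/kg → 0.0011 × 49000 / 9.8 = 5.50 mm
PW = 7.50 + 4.38 + 5.50 = 17.38 ≈ 17.4 mm.

PW ≈ 17.4 mm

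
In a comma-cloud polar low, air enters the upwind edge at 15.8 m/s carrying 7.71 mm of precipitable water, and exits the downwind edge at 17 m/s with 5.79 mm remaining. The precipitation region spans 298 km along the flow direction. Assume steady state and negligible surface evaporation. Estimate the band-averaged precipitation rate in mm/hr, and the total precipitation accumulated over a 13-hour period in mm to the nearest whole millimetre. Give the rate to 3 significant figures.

Column moisture flux per unit crosswind length is F = V × PW.
Inflow: F_in = 15.8 × 7.71 = 121.818 mm·m/s
Outflow: F_out = 17 × 5.79 = 98.43 mm·m/s
Steady-state rate R = (F_in − F_out)/L = (121.818 − 98.43) / 298000 m = 7.848e-05 mm/s.
R = 7.848e-05 × 3600 = 0.283 mm/hr.
Over 13 h: total = 0.283 × 13 = 3.679 ≈ 4 mm.

R ≈ 0.283 mm/hr; total ≈ 4 mm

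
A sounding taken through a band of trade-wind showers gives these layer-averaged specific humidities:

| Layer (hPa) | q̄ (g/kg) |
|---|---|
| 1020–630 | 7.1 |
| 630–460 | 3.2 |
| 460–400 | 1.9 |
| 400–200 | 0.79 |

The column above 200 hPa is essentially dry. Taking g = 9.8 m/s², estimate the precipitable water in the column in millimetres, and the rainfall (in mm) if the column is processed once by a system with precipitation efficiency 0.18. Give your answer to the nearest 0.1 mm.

PW ≈ 36.6 mm; rainfall ≈ 6.6 mm

Precipitable water is the column-integrated vapour mass per unit area: PW = (1/g) Σ q̄ Δp, with q in kg/kg and Δp in Pa (1 kg/m² of water = 1 mm).
Layer 1020–630 hPa: Δp = 390 hPa = 39000 Pa, q̄ = 0.0071 kg/kg → 0.0071 × 39000 / 9.8 = 28.26 mm
Layer 630–460 hPa: Δp = 170 hPa = 17000 Pa, q̄ = 0.0032 kg/kg → 0.0032 × 17000 / 9.8 = 5.55 mm
Layer 460–400 hPa: Δp = 60 hPa = 6000 Pa, q̄ = 0.0019 kg/kg → 0.0019 × 6000 / 9.8 = 1.16 mm
Layer 400–200 hPa: Δp = 200 hPa = 20000 Pa, q̄ = 0.00079 kg/kg → 0.00079 × 20000 / 9.8 = 1.61 mm
PW = 28.26 + 5.55 + 1.16 + 1.61 = 36.58 ≈ 36.6 mm.
Rainfall = ε × PW = 0.18 × 36.6 = 6.6 mm.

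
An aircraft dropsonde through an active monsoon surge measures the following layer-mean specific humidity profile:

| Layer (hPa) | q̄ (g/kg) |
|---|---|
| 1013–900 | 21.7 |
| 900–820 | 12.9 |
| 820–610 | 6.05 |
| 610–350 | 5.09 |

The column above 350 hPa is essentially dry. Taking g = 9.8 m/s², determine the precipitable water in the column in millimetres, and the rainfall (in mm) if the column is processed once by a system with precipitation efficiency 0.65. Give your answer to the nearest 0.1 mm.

PW ≈ 62.0 mm; rainfall ≈ 40.3 mm

Precipitable water is the column-integrated vapour mass per unit area: PW = (1/g) Σ q̄ Δp, with q in kg/kg and Δp in Pa (1 kg/m² of water = 1 mm).
Layer 1013–900 hPa: Δp = 113 hPa = 11300 Pa, q̄ = 0.0217 kg/kg → 0.0217 × 11300 / 9.8 = 25.02 mm
Layer 900–820 hPa: Δp = 80 hPa = 8000 Pa, q̄ = 0.0129 kg/kg → 0.0129 × 8000 / 9.8 = 10.53 mm
Layer 820–610 hPa: Δp = 210 hPa = 21000 Pa, q̄ = 0.00605 kg/kg → 0.00605 × 21000 / 9.8 = 12.96 mm
Layer 610–350 hPa: Δp = 260 hPa = 26000 Pa, q̄ = 0.00509 kg/kg → 0.00509 × 26000 / 9.8 = 13.50 mm
PW = 25.02 + 10.53 + 12.96 + 13.50 = 62.01 ≈ 62.0 mm.
Rainfall = ε × PW = 0.65 × 62.0 = 40.3 mm.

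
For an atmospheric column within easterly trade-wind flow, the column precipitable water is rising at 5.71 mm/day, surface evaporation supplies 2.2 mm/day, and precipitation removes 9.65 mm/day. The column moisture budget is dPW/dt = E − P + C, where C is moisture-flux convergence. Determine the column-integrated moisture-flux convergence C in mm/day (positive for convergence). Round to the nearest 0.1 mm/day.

C ≈ 13.2 mm/day

dPW/dt = +5.71 mm/day.
C = dPW/dt − E + P = (+5.71) − 2.2 + 9.65 = 13.2 mm/day.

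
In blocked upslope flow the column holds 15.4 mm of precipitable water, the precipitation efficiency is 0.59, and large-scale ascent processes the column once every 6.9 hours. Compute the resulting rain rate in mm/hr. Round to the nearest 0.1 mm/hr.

Each overturning extracts ε × PW = 0.59 × 15.4 = 9.086 mm.
Rate = ε·PW / τ = 9.086 / 6.9 h = 1.3 mm/hr.

R ≈ 1.3 mm/hr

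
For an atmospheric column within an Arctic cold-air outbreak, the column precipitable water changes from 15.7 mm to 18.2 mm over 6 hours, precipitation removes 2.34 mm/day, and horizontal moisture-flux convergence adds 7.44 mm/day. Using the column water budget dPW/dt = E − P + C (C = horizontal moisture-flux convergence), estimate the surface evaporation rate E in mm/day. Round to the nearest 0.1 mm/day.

dPW/dt = (18.2 − 15.7) mm / (6/24 day) = +10.000 mm/day.
E = dPW/dt + P − C = (+10.000) + 2.34 − (7.44) = 4.9 mm/day.

E ≈ 4.9 mm/day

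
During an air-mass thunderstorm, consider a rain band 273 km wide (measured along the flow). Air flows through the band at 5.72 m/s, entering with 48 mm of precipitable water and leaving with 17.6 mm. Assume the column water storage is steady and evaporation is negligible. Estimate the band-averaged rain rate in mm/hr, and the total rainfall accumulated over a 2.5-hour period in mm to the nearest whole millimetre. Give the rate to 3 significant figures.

Column moisture flux per unit crosswind length is F = V × PW.
Inflow: F_in = 5.72 × 48 = 274.56 mm·m/s
Outflow: F_out = 5.72 × 17.6 = 100.672 mm·m/s
Steady-state rate R = (F_in − F_out)/L = (274.56 − 100.672) / 273000 m = 6.370e-04 mm/s.
R = 6.370e-04 × 3600 = 2.29 mm/hr.
Over 2.5 h: total = 2.29 × 2.5 = 5.725 ≈ 6 mm.

R ≈ 2.29 mm/hr; total ≈ 6 mm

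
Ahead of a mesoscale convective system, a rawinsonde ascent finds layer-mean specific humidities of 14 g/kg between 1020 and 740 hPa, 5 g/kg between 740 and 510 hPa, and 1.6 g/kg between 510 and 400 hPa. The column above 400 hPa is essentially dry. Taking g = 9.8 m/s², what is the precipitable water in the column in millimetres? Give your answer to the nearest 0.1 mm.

Precipitable water is the column-integrated vapour mass per unit area: PW = (1/g) Σ q̄ Δp, with q in kg/kg and Δp in Pa (1 kg/m² of water = 1 mm).
Layer 1020–740 hPa: Δp = 280 hPa = 28000 Pa, q̄ = 0.014 kg/kg → 0.014 × 28000 / 9.8 = 40.00 mm
Layer 740–510 hPa: Δp = 230 hPa = 23000 Pa, q̄ = 0.005 kg/kg → 0.005 × 23000 / 9.8 = 11.73 mm
Layer 510–400 hPa: Δp = 110 hPa = 11000 Pa, q̄ = 0.0016 kg/kg → 0.0016 × 11000 / 9.8 = 1.80 mm
PW = 40.00 + 11.73 + 1.80 = 53.53 ≈ 53.5 mm.

PW ≈ 53.5 mm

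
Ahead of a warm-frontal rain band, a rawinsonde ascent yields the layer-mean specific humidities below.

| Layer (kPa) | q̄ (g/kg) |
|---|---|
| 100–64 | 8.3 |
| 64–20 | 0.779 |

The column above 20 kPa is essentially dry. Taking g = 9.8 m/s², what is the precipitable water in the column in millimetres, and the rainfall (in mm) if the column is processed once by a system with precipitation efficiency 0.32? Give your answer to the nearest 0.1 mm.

PW ≈ 34.0 mm; rainfall ≈ 10.9 mm

Precipitable water is the column-integrated vapour mass per unit area: PW = (1/g) Σ q̄ Δp, with q in kg/kg and Δp in Pa (1 kg/m² of water = 1 mm).
Layer 100–64 kPa: Δp = 360 hPa = 36000 Pa, q̄ = 0.0083 kg/kg → 0.0083 × 36000 / 9.8 = 30.49 mm
Layer 64–20 kPa: Δp = 440 hPa = 44000 Pa, q̄ = 0.000779 kg/kg → 0.000779 × 44000 / 9.8 = 3.50 mm
PW = 30.49 + 3.50 = 33.99 ≈ 34.0 mm.
Rainfall = ε × PW = 0.32 × 34.0 = 10.9 mm.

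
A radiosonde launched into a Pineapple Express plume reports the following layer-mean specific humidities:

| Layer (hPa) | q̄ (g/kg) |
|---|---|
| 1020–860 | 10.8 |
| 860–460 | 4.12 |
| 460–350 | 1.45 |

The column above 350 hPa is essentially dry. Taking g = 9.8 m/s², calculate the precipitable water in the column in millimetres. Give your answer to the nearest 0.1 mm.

Precipitable water is the column-integrated vapour mass per unit area: PW = (1/g) Σ q̄ Δp, with q in kg/kg and Δp in Pa (1 kg/m² of water = 1 mm).
Layer 1020–860 hPa: Δp = 160 hPa = 16000 Pa, q̄ = 0.0108 kg/kg → 0.0108 × 16000 / 9.8 = 17.63 mm
Layer 860–460 hPa: Δp = 400 hPa = 40000 Pa, q̄ = 0.00412 kg/kg → 0.00412 × 40000 / 9.8 = 16.82 mm
Layer 460–350 hPa: Δp = 110 hPa = 11000 Pa, q̄ = 0.00145 kg/kg → 0.00145 × 11000 / 9.8 = 1.63 mm
PW = 17.63 + 16.82 + 1.63 = 36.08 ≈ 36.1 mm.

PW ≈ 36.1 mm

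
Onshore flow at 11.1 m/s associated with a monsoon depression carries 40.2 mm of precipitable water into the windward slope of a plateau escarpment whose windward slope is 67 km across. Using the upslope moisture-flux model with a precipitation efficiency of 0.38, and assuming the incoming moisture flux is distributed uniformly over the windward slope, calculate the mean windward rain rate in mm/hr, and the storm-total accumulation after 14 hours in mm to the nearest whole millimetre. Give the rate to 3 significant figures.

Incoming column moisture flux per unit ridge length: F = V × PW = 11.1 × 40.2 = 446.22 mm·m/s.
Spread over the 67 km slope with efficiency ε = 0.38: R = ε·F/W = 0.38 × 446.22 / 67000 m = 2.531e-03 mm/s.
R = 2.531e-03 × 3600 = 9.11 mm/hr.
Over 14 h: total = 9.11 × 14 = 127.54 ≈ 128 mm.

R ≈ 9.11 mm/hr; total ≈ 128 mm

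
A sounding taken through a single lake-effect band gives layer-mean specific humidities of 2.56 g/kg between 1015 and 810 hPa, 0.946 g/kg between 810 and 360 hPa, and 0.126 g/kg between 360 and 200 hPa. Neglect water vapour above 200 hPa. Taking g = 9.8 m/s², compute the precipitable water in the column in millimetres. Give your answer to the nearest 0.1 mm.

PW ≈ 9.9 mm

Precipitable water is the column-integrated vapour mass per unit area: PW = (1/g) Σ q̄ Δp, with q in kg/kg and Δp in Pa (1 kg/m² of water = 1 mm).
Layer 1015–810 hPa: Δp = 205 hPa = 20500 Pa, q̄ = 0.00256 kg/kg → 0.00256 × 20500 / 9.8 = 5.36 mm
Layer 810–360 hPa: Δp = 450 hPa = 45000 Pa, q̄ = 0.000946 kg/kg → 0.000946 × 45000 / 9.8 = 4.34 mm
Layer 360–200 hPa: Δp = 160 hPa = 16000 Pa, q̄ = 0.000126 kg/kg → 0.000126 × 16000 / 9.8 = 0.21 mm
PW = 5.36 + 4.34 + 0.21 = 9.91 ≈ 9.9 mm.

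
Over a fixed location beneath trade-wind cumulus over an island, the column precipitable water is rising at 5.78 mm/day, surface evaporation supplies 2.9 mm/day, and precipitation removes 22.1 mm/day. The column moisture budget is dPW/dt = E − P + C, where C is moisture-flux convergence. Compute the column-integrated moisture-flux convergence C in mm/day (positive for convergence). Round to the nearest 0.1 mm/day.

dPW/dt = +5.78 mm/day.
C = dPW/dt − E + P = (+5.78) − 2.9 + 22.1 = 25.0 mm/day.

C ≈ 25.0 mm/day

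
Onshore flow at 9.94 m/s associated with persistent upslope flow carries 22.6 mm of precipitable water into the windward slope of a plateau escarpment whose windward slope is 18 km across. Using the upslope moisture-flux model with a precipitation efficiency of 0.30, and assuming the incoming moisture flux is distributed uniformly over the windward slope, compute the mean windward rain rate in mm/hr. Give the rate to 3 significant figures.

Incoming column moisture flux per unit ridge length: F = V × PW = 9.94 × 22.6 = 224.644 mm·m/s.
Spread over the 18 km slope with efficiency ε = 0.30: R = ε·F/W = 0.30 × 224.644 / 18000 m = 3.744e-03 mm/s.
R = 3.744e-03 × 3600 = 13.5 mm/hr.

R ≈ 13.5 mm/hr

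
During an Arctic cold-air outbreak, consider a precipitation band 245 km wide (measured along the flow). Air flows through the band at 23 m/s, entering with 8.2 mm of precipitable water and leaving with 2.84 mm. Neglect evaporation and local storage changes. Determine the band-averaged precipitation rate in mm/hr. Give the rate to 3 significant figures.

Column moisture flux per unit crosswind length is F = V × PW.
Inflow: F_in = 23 × 8.2 = 188.6 mm·m/s
Outflow: F_out = 23 × 2.84 = 65.32 mm·m/s
Steady-state rate R = (F_in − F_out)/L = (188.6 − 65.32) / 245000 m = 5.032e-04 mm/s.
R = 5.032e-04 × 3600 = 1.81 mm/hr.

R ≈ 1.81 mm/hr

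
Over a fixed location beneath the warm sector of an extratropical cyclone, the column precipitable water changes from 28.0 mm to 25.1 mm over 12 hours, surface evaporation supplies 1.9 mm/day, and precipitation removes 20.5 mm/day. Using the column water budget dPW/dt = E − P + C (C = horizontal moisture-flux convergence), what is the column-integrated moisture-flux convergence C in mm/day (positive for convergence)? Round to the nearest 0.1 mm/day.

C ≈ 12.8 mm/day

dPW/dt = (25.1 − 28.0) mm / (12/24 day) = -5.800 mm/day.
C = dPW/dt − E + P = (-5.800) − 1.9 + 20.5 = 12.8 mm/day.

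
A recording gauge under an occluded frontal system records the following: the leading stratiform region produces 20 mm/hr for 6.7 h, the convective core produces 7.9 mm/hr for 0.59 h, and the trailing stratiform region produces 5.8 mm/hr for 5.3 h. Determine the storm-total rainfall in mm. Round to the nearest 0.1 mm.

Total = Σ Rᵢ Δtᵢ = 20 × 6.7 + 7.9 × 0.59 + 5.8 × 5.3
      = 134 + 4.661 + 30.74 = 169.4 mm.

total ≈ 169.4 mm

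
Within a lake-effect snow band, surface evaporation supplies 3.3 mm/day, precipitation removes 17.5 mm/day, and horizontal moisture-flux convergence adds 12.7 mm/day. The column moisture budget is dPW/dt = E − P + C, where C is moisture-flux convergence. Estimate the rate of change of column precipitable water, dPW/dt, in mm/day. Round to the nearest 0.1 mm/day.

dPW/dt ≈ -1.5 mm/day

dPW/dt = E − P + C = 3.3 − 17.5 + (12.7) = -1.5 mm/day.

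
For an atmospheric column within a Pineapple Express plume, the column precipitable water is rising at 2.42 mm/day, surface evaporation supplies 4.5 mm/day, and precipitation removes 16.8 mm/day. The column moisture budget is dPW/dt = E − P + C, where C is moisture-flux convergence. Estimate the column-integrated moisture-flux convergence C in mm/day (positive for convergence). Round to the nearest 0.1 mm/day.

dPW/dt = +2.42 mm/day.
C = dPW/dt − E + P = (+2.42) − 4.5 + 16.8 = 14.7 mm/day.

C ≈ 14.7 mm/day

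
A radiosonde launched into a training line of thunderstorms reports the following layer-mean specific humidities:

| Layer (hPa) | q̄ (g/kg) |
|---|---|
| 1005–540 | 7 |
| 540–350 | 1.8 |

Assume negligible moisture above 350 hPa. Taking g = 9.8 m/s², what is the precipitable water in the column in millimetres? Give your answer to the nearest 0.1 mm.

Precipitable water is the column-integrated vapour mass per unit area: PW = (1/g) Σ q̄ Δp, with q in kg/kg and Δp in Pa (1 kg/m² of water = 1 mm).
Layer 1005–540 hPa: Δp = 465 hPa = 46500 Pa, q̄ = 0.007 kg/kg → 0.007 × 46500 / 9.8 = 33.21 mm
Layer 540–350 hPa: Δp = 190 hPa = 19000 Pa, q̄ = 0.0018 kg/kg → 0.0018 × 19000 / 9.8 = 3.49 mm
PW = 33.21 + 3.49 = 36.70 ≈ 36.7 mm.

PW ≈ 36.7 mm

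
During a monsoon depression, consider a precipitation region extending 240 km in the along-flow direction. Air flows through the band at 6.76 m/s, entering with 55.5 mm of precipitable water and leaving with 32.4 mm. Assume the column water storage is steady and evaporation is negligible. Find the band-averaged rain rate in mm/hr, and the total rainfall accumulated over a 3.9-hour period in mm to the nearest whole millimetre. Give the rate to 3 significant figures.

Column moisture flux per unit crosswind length is F = V × PW.
Inflow: F_in = 6.76 × 55.5 = 375.18 mm·m/s
Outflow: F_out = 6.76 × 32.4 = 219.024 mm·m/s
Steady-state rate R = (F_in − F_out)/L = (375.18 − 219.024) / 240000 m = 6.507e-04 mm/s.
R = 6.507e-04 × 3600 = 2.34 mm/hr.
Over 3.9 h: total = 2.34 × 3.9 = 9.126 ≈ 9 mm.

R ≈ 2.34 mm/hr; total ≈ 9 mm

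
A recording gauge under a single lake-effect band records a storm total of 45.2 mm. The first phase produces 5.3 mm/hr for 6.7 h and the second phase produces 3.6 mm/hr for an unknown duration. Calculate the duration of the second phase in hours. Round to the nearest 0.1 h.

duration ≈ 2.7 h

Known phases: 5.3 × 6.7 = 35.51 mm.
Remaining depth = 45.2 − 35.51 = 9.69 mm.
Duration = 9.69 / 3.6 = 2.7 h.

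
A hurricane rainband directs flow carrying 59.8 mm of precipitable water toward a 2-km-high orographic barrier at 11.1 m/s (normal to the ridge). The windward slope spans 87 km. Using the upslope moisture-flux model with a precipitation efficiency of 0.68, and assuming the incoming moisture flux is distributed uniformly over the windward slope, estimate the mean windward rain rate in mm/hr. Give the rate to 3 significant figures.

R ≈ 18.7 mm/hr

Incoming column moisture flux per unit ridge length: F = V × PW = 11.1 × 59.8 = 663.78 mm·m/s.
Spread over the 87 km slope with efficiency ε = 0.68: R = ε·F/W = 0.68 × 663.78 / 87000 m = 5.188e-03 mm/s.
R = 5.188e-03 × 3600 = 18.7 mm/hr.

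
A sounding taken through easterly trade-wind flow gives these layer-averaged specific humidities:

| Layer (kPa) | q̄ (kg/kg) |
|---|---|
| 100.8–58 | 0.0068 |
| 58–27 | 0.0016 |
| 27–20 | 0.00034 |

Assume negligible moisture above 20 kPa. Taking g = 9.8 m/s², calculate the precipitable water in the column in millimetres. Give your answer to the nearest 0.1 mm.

PW ≈ 35.0 mm

Precipitable water is the column-integrated vapour mass per unit area: PW = (1/g) Σ q̄ Δp, with q in kg/kg and Δp in Pa (1 kg/m² of water = 1 mm).
Layer 100.8–58 kPa: Δp = 428 hPa = 42800 Pa, q̄ = 0.0068 kg/kg → 0.0068 × 42800 / 9.8 = 29.70 mm
Layer 58–27 kPa: Δp = 310 hPa = 31000 Pa, q̄ = 0.0016 kg/kg → 0.0016 × 31000 / 9.8 = 5.06 mm
Layer 27–20 kPa: Δp = 70 hPa = 7000 Pa, q̄ = 0.00034 kg/kg → 0.00034 × 7000 / 9.8 = 0.24 mm
PW = 29.70 + 5.06 + 0.24 = 35.00 ≈ 35.0 mm.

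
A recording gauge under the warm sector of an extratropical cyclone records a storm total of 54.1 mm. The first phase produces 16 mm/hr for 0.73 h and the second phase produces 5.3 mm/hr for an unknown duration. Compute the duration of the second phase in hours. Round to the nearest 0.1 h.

Known phases: 16 × 0.73 = 11.68 mm.
Remaining depth = 54.1 − 11.68 = 42.42 mm.
Duration = 42.42 / 5.3 = 8.0 h.

duration ≈ 8.0 h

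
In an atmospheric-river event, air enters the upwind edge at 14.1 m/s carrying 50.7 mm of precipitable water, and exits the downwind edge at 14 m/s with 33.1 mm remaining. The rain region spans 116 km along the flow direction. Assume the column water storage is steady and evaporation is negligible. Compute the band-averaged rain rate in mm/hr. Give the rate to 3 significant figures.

R ≈ 7.80 mm/hr

Column moisture flux per unit crosswind length is F = V × PW.
Inflow: F_in = 14.1 × 50.7 = 714.87 mm·m/s
Outflow: F_out = 14 × 33.1 = 463.4 mm·m/s
Steady-state rate R = (F_in − F_out)/L = (714.87 − 463.4) / 116000 m = 2.168e-03 mm/s.
R = 2.168e-03 × 3600 = 7.80 mm/hr.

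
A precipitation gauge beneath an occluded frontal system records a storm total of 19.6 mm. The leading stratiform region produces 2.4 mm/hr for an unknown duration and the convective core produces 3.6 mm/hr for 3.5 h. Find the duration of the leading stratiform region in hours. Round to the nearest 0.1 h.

duration ≈ 2.9 h

Known phases: 3.6 × 3.5 = 12.6 mm.
Remaining depth = 19.6 − 12.6 = 7 mm.
Duration = 7 / 2.4 = 2.9 h.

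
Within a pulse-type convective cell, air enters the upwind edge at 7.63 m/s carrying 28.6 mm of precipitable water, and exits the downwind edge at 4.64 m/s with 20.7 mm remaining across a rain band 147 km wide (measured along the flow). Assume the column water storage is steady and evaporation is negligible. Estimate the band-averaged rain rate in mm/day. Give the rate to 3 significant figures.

Column moisture flux per unit crosswind length is F = V × PW.
Inflow: F_in = 7.63 × 28.6 = 218.218 mm·m/s
Outflow: F_out = 4.64 × 20.7 = 96.048 mm·m/s
Steady-state rate R = (F_in − F_out)/L = (218.218 − 96.048) / 147000 m = 8.311e-04 mm/s.
R = 8.311e-04 × 3600 × 24 = 71.8 mm/day.

R ≈ 71.8 mm/day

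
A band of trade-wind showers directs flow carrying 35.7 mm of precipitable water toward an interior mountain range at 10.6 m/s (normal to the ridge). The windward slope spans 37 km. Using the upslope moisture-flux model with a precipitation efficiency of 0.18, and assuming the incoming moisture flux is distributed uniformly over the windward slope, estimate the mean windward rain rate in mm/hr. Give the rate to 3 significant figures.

R ≈ 6.63 mm/hr

Incoming column moisture flux per unit ridge length: F = V × PW = 10.6 × 35.7 = 378.42 mm·m/s.
Spread over the 37 km slope with efficiency ε = 0.18: R = ε·F/W = 0.18 × 378.42 / 37000 m = 1.841e-03 mm/s.
R = 1.841e-03 × 3600 = 6.63 mm/hr.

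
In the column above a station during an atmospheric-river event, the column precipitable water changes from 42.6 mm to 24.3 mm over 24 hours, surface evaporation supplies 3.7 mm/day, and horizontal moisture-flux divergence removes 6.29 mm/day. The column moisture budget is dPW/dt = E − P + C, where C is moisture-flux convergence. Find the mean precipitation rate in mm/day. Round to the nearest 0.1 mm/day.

dPW/dt = (24.3 − 42.6) mm / (24/24 day) = -18.300 mm/day.
P = E + C − dPW/dt = 3.7 + (-6.29) − (-18.300) = 15.7 mm/day.

P ≈ 15.7 mm/day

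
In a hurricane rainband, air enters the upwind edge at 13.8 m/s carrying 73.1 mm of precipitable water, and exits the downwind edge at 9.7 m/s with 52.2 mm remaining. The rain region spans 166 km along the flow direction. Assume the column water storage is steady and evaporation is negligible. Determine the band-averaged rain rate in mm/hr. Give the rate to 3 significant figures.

R ≈ 10.9 mm/hr

Column moisture flux per unit crosswind length is F = V × PW.
Inflow: F_in = 13.8 × 73.1 = 1008.78 mm·m/s
Outflow: F_out = 9.7 × 52.2 = 506.34 mm·m/s
Steady-state rate R = (F_in − F_out)/L = (1008.78 − 506.34) / 166000 m = 3.027e-03 mm/s.
R = 3.027e-03 × 3600 = 10.9 mm/hr.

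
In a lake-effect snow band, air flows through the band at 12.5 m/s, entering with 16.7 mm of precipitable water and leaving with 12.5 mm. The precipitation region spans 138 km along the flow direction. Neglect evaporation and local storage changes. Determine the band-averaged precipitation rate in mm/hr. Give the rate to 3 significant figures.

Column moisture flux per unit crosswind length is F = V × PW.
Inflow: F_in = 12.5 × 16.7 = 208.75 mm·m/s
Outflow: F_out = 12.5 × 12.5 = 156.25 mm·m/s
Steady-state rate R = (F_in − F_out)/L = (208.75 − 156.25) / 138000 m = 3.804e-04 mm/s.
R = 3.804e-04 × 3600 = 1.37 mm/hr.

R ≈ 1.37 mm/hr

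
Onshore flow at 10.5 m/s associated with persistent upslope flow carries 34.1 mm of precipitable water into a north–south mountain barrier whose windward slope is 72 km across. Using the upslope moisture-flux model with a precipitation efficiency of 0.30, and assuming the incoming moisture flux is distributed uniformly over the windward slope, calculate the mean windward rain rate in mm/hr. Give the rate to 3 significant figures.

R ≈ 5.37 mm/hr

Incoming column moisture flux per unit ridge length: F = V × PW = 10.5 × 34.1 = 358.05 mm·m/s.
Spread over the 72 km slope with efficiency ε = 0.30: R = ε·F/W = 0.30 × 358.05 / 72000 m = 1.492e-03 mm/s.
R = 1.492e-03 × 3600 = 5.37 mm/hr.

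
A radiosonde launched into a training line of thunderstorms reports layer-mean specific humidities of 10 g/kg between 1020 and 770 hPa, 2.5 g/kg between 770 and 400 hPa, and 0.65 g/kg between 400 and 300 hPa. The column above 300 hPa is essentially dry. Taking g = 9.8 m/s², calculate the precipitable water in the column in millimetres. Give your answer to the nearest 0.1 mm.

Precipitable water is the column-integrated vapour mass per unit area: PW = (1/g) Σ q̄ Δp, with q in kg/kg and Δp in Pa (1 kg/m² of water = 1 mm).
Layer 1020–770 hPa: Δp = 250 hPa = 25000 Pa, q̄ = 0.01 kg/kg → 0.01 × 25000 / 9.8 = 25.51 mm
Layer 770–400 hPa: Δp = 370 hPa = 37000 Pa, q̄ = 0.0025 kg/kg → 0.0025 × 37000 / 9.8 = 9.44 mm
Layer 400–300 hPa: Δp = 100 hPa = 10000 Pa, q̄ = 0.00065 kg/kg → 0.00065 × 10000 / 9.8 = 0.66 mm
PW = 25.51 + 9.44 + 0.66 = 35.61 ≈ 35.6 mm.

PW ≈ 35.6 mm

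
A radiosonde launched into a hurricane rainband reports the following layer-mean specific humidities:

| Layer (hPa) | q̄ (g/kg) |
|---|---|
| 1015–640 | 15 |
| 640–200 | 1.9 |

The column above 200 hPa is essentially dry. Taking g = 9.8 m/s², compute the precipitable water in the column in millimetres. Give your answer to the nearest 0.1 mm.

Precipitable water is the column-integrated vapour mass per unit area: PW = (1/g) Σ q̄ Δp, with q in kg/kg and Δp in Pa (1 kg/m² of water = 1 mm).
Layer 1015–640 hPa: Δp = 375 hPa = 37500 Pa, q̄ = 0.015 kg/kg → 0.015 × 37500 / 9.8 = 57.40 mm
Layer 640–200 hPa: Δp = 440 hPa = 44000 Pa, q̄ = 0.0019 kg/kg → 0.0019 × 44000 / 9.8 = 8.53 mm
PW = 57.40 + 8.53 = 65.93 ≈ 65.9 mm.

PW ≈ 65.9 mm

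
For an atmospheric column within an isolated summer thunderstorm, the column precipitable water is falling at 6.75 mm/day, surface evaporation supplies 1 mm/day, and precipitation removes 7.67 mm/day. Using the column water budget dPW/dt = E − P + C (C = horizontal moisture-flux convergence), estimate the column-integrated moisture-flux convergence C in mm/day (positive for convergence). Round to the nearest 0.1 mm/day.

dPW/dt = -6.75 mm/day.
C = dPW/dt − E + P = (-6.75) − 1 + 7.67 = -0.1 mm/day.

C ≈ -0.1 mm/day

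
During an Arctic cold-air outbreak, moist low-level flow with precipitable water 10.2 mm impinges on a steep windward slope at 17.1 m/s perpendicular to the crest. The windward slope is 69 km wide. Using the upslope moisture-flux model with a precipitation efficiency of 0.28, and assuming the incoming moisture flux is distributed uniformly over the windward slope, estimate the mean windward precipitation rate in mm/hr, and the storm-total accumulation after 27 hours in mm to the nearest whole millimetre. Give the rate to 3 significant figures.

Incoming column moisture flux per unit ridge length: F = V × PW = 17.1 × 10.2 = 174.42 mm·m/s.
Spread over the 69 km slope with efficiency ε = 0.28: R = ε·F/W = 0.28 × 174.42 / 69000 m = 7.078e-04 mm/s.
R = 7.078e-04 × 3600 = 2.55 mm/hr.
Over 27 h: total = 2.55 × 27 = 68.85 ≈ 69 mm.

R ≈ 2.55 mm/hr; total ≈ 69 mm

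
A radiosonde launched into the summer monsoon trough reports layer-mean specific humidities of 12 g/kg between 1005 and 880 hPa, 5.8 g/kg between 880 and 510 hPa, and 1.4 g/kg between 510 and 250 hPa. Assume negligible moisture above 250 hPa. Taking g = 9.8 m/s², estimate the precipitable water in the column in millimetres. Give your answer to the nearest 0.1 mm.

PW ≈ 40.9 mm

Precipitable water is the column-integrated vapour mass per unit area: PW = (1/g) Σ q̄ Δp, with q in kg/kg and Δp in Pa (1 kg/m² of water = 1 mm).
Layer 1005–880 hPa: Δp = 125 hPa = 12500 Pa, q̄ = 0.012 kg/kg → 0.012 × 12500 / 9.8 = 15.31 mm
Layer 880–510 hPa: Δp = 370 hPa = 37000 Pa, q̄ = 0.0058 kg/kg → 0.0058 × 37000 / 9.8 = 21.90 mm
Layer 510–250 hPa: Δp = 260 hPa = 26000 Pa, q̄ = 0.0014 kg/kg → 0.0014 × 26000 / 9.8 = 3.71 mm
PW = 15.31 + 21.90 + 3.71 = 40.92 ≈ 40.9 mm.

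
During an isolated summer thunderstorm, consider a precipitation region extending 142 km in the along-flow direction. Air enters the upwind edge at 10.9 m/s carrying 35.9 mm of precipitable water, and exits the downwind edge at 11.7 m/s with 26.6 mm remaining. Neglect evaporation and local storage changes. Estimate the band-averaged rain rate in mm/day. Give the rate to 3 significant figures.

R ≈ 48.7 mm/day

Column moisture flux per unit crosswind length is F = V × PW.
Inflow: F_in = 10.9 × 35.9 = 391.31 mm·m/s
Outflow: F_out = 11.7 × 26.6 = 311.22 mm·m/s
Steady-state rate R = (F_in − F_out)/L = (391.31 − 311.22) / 142000 m = 5.640e-04 mm/s.
R = 5.640e-04 × 3600 × 24 = 48.7 mm/day.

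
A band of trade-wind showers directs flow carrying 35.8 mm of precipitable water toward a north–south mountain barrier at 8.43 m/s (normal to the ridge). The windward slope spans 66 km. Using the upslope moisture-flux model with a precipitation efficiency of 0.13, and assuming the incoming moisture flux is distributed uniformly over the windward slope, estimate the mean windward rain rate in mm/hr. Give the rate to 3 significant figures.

Incoming column moisture flux per unit ridge length: F = V × PW = 8.43 × 35.8 = 301.794 mm·m/s.
Spread over the 66 km slope with efficiency ε = 0.13: R = ε·F/W = 0.13 × 301.794 / 66000 m = 5.944e-04 mm/s.
R = 5.944e-04 × 3600 = 2.14 mm/hr.

R ≈ 2.14 mm/hr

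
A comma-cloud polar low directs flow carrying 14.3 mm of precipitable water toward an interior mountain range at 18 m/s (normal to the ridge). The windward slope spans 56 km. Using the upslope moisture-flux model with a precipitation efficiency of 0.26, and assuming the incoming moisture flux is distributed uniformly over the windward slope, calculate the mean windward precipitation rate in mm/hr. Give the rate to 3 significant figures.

Incoming column moisture flux per unit ridge length: F = V × PW = 18 × 14.3 = 257.4 mm·m/s.
Spread over the 56 km slope with efficiency ε = 0.26: R = ε·F/W = 0.26 × 257.4 / 56000 m = 1.195e-03 mm/s.
R = 1.195e-03 × 3600 = 4.30 mm/hr.

R ≈ 4.30 mm/hr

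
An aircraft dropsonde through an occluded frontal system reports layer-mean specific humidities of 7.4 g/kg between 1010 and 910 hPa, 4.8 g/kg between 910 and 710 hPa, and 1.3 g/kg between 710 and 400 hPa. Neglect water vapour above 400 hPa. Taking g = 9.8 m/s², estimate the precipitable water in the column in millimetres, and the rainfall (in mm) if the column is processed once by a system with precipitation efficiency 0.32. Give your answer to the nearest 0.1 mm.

PW ≈ 21.5 mm; rainfall ≈ 6.9 mm

Precipitable water is the column-integrated vapour mass per unit area: PW = (1/g) Σ q̄ Δp, with q in kg/kg and Δp in Pa (1 kg/m² of water = 1 mm).
Layer 1010–910 hPa: Δp = 100 hPa = 10000 Pa, q̄ = 0.0074 kg/kg → 0.0074 × 10000 / 9.8 = 7.55 mm
Layer 910–710 hPa: Δp = 200 hPa = 20000 Pa, q̄ = 0.0048 kg/kg → 0.0048 × 20000 / 9.8 = 9.80 mm
Layer 710–400 hPa: Δp = 310 hPa = 31000 Pa, q̄ = 0.0013 kg/kg → 0.0013 × 31000 / 9.8 = 4.11 mm
PW = 7.55 + 9.80 + 4.11 = 21.46 ≈ 21.5 mm.
Rainfall = ε × PW = 0.32 × 21.5 = 6.9 mm.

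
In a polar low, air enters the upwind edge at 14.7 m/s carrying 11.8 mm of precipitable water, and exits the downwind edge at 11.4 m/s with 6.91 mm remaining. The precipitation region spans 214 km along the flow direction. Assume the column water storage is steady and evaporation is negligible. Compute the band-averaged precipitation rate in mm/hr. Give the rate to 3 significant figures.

Column moisture flux per unit crosswind length is F = V × PW.
Inflow: F_in = 14.7 × 11.8 = 173.46 mm·m/s
Outflow: F_out = 11.4 × 6.91 = 78.774 mm·m/s
Steady-state rate R = (F_in − F_out)/L = (173.46 − 78.774) / 214000 m = 4.425e-04 mm/s.
R = 4.425e-04 × 3600 = 1.59 mm/hr.

R ≈ 1.59 mm/hr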